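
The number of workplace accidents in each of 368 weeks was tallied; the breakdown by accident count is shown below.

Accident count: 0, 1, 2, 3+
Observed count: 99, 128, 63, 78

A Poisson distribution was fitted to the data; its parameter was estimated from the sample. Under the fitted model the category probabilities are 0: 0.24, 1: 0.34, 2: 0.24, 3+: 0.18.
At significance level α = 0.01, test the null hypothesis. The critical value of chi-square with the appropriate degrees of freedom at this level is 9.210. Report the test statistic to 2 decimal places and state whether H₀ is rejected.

10.70; reject

Expected counts E_i = n·p_i: 368×0.24 = 88.32, 368×0.34 = 125.12, 368×0.24 = 88.32, 368×0.18 = 66.24.
cat         O        E   (O−E)²/E
0          99    88.32      1.291
1         128   125.12      0.066
2          63    88.32      7.259
3+         78    66.24      2.088
Sum = 10.70
df = 2. Since 10.70 > 9.210, we reject H₀.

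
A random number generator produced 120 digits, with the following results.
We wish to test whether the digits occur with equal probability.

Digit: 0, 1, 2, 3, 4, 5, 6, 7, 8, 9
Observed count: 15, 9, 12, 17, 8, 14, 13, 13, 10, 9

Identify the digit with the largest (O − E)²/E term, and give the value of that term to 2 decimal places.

Expected count for each of the 10 categories: 120/10 = 12.
cat         O        E   (O−E)²/E
0          15       12      0.750
1           9       12      0.750
2          12       12      0.000
3          17       12      2.083
4           8       12      1.333
5          14       12      0.333
6          13       12      0.083
7          13       12      0.083
8          10       12      0.333
9           9       12      0.750
The largest term is for 3: 2.08.

3, 2.08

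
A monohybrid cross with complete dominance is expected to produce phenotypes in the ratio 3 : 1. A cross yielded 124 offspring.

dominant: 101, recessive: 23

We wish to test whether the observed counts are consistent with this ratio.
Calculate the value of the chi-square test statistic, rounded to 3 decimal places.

Ratio total = 4. Expected counts: 124×3/4 = 93, 124×1/4 = 31.
χ² = (101−93)²/93 + (23−31)²/31
   = 0.6882 + 2.0645
Sum = 2.753

2.753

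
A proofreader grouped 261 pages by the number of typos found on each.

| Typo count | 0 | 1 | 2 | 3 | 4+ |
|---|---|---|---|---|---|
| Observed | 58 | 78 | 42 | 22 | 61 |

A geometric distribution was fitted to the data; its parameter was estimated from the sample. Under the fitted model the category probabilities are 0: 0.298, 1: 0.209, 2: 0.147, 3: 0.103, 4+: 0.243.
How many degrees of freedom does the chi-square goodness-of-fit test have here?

3

There are k = 5 categories and 1 parameter estimated from the data, so df = 5 − 1 − 1 = 3.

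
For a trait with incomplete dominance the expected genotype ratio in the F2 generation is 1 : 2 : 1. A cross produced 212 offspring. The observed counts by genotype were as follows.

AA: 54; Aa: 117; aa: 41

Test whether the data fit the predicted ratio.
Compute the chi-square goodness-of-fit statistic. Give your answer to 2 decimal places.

Ratio total = 4. Expected counts: 212×1/4 = 53, 212×2/4 = 106, 212×1/4 = 53.
χ² = (54−53)²/53 + (117−106)²/106 + (41−53)²/53
   = 0.019 + 1.142 + 2.717
Sum = 3.88

3.88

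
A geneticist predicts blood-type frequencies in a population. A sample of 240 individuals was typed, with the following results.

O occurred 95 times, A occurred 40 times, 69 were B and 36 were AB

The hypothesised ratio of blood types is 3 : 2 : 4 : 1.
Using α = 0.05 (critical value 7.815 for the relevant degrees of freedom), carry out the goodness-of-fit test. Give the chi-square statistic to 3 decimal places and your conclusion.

Ratio total = 10. Expected counts: 240×3/10 = 72, 240×2/10 = 48, 240×4/10 = 96, 240×1/10 = 24.
O: (95 − 72)²/72 = 529/72 = 7.3472
A: (40 − 48)²/48 = 64/48 = 1.3333
B: (69 − 96)²/96 = 729/96 = 7.5938
AB: (36 − 24)²/24 = 144/24 = 6.0000
Sum = 22.274
df = 3. Since 22.274 > 7.815, we reject H₀.

22.274; reject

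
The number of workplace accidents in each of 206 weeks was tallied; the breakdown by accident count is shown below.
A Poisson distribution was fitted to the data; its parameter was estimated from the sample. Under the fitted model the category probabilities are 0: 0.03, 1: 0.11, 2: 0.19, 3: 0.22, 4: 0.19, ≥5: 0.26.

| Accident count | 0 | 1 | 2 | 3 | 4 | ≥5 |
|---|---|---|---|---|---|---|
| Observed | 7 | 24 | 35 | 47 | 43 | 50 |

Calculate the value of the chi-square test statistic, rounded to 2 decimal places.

Expected counts E_i = n·p_i: 206×0.03 = 6.18, 206×0.11 = 22.66, 206×0.19 = 39.14, 206×0.22 = 45.32, 206×0.19 = 39.14, 206×0.26 = 53.56.
0: (7 − 6.18)²/6.18 = 0.6724/6.18 = 0.109
1: (24 − 22.66)²/22.66 = 1.7956/22.66 = 0.079
2: (35 − 39.14)²/39.14 = 17.1396/39.14 = 0.438
3: (47 − 45.32)²/45.32 = 2.8224/45.32 = 0.062
4: (43 − 39.14)²/39.14 = 14.8996/39.14 = 0.381
≥5: (50 − 53.56)²/53.56 = 12.6736/53.56 = 0.237
Sum = 1.31

1.31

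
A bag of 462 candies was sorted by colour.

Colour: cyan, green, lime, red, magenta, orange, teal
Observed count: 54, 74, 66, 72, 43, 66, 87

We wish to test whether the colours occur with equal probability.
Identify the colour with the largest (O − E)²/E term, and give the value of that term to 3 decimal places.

magenta, 8.015

Under H₀ each category has probability 1/7, so each expected count is 462/7 = 66.
cyan: (54 − 66)²/66 = 144/66 = 2.1818
green: (74 − 66)²/66 = 64/66 = 0.9697
lime: (66 − 66)²/66 = 0/66 = 0.0000
red: (72 − 66)²/66 = 36/66 = 0.5455
magenta: (43 − 66)²/66 = 529/66 = 8.0152
orange: (66 − 66)²/66 = 0/66 = 0.0000
teal: (87 − 66)²/66 = 441/66 = 6.6818
The largest term is for magenta: 8.015.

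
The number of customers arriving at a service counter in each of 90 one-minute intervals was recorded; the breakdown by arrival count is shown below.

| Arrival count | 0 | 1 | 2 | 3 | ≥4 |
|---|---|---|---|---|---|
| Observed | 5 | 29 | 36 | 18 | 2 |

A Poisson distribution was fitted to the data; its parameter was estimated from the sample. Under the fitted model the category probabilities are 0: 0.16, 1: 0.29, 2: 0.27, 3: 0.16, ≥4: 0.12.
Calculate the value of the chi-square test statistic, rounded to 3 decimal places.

20.162

Expected counts E_i = n·p_i: 90×0.16 = 14.4, 90×0.29 = 26.1, 90×0.27 = 24.3, 90×0.16 = 14.4, 90×0.12 = 10.8.
χ² = (5−14.4)²/14.4 + (29−26.1)²/26.1 + (36−24.3)²/24.3 + (18−14.4)²/14.4 + (2−10.8)²/10.8
   = 6.1361 + 0.3222 + 5.6333 + 0.9000 + 7.1704
Sum = 20.162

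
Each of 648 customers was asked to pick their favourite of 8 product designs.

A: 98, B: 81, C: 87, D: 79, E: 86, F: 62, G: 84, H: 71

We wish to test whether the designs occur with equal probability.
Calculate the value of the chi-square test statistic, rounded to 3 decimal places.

Expected count for each of the 8 categories: 648/8 = 81.
A: (98 − 81)²/81 = 289/81 = 3.5679
B: (81 − 81)²/81 = 0/81 = 0.0000
C: (87 − 81)²/81 = 36/81 = 0.4444
D: (79 − 81)²/81 = 4/81 = 0.0494
E: (86 − 81)²/81 = 25/81 = 0.3086
F: (62 − 81)²/81 = 361/81 = 4.4568
G: (84 − 81)²/81 = 9/81 = 0.1111
H: (71 − 81)²/81 = 100/81 = 1.2346
Sum = 10.173

10.173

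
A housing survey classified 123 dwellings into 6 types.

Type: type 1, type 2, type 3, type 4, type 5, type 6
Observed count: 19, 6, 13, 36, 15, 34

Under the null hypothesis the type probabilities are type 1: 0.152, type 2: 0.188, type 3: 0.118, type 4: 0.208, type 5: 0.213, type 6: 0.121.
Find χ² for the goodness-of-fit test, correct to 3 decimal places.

46.427

Expected counts E_i = n·p_i: 123×0.152 = 18.696, 123×0.188 = 23.124, 123×0.118 = 14.514, 123×0.208 = 25.584, 123×0.213 = 26.199, 123×0.121 = 14.883.
type 1: (19 − 18.696)²/18.696 = 0.092416/18.696 = 0.0049
type 2: (6 − 23.124)²/23.124 = 293.231376/23.124 = 12.6808
type 3: (13 − 14.514)²/14.514 = 2.292196/14.514 = 0.1579
type 4: (36 − 25.584)²/25.584 = 108.493056/25.584 = 4.2407
type 5: (15 − 26.199)²/26.199 = 125.417601/26.199 = 4.7871
type 6: (34 − 14.883)²/14.883 = 365.459689/14.883 = 24.5555
Sum = 46.427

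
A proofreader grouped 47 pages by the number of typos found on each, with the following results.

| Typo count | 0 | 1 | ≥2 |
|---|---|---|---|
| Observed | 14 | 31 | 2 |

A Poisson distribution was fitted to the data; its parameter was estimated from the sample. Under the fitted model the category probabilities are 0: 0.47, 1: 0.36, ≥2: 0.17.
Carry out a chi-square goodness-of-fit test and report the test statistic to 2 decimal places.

Expected counts E_i = n·p_i: 47×0.47 = 22.09, 47×0.36 = 16.92, 47×0.17 = 7.99.
0: (14 − 22.09)²/22.09 = 65.4481/22.09 = 2.963
1: (31 − 16.92)²/16.92 = 198.2464/16.92 = 11.717
≥2: (2 − 7.99)²/7.99 = 35.8801/7.99 = 4.491
Sum = 19.17

19.17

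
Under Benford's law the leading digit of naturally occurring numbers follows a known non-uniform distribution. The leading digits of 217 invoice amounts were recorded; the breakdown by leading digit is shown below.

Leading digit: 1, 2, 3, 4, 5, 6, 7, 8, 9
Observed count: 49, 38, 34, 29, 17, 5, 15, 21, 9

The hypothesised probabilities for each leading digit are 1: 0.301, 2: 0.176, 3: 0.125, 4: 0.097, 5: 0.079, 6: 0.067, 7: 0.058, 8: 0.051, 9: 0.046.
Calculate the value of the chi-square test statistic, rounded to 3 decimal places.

24.558

Expected counts E_i = n·p_i: 217×0.301 = 65.317, 217×0.176 = 38.192, 217×0.125 = 27.125, 217×0.097 = 21.049, 217×0.079 = 17.143, 217×0.067 = 14.539, 217×0.058 = 12.586, 217×0.051 = 11.067, 217×0.046 = 9.982.
χ² = (49−65.317)²/65.317 + (38−38.192)²/38.192 + (34−27.125)²/27.125 + (29−21.049)²/21.049 + (17−17.143)²/17.143 + (5−14.539)²/14.539 + (15−12.586)²/12.586 + (21−11.067)²/11.067 + (9−9.982)²/9.982
   = 4.0762 + 0.0010 + 1.7425 + 3.0034 + 0.0012 + 6.2585 + 0.4630 + 8.9152 + 0.0966
Sum = 24.558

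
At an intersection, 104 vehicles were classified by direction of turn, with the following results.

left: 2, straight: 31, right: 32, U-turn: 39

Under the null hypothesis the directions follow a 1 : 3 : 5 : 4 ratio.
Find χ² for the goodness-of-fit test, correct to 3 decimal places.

9.673

Ratio total = 13. Expected counts: 104×1/13 = 8, 104×3/13 = 24, 104×5/13 = 40, 104×4/13 = 32.
left: (2 − 8)²/8 = 36/8 = 4.5000
straight: (31 − 24)²/24 = 49/24 = 2.0417
right: (32 − 40)²/40 = 64/40 = 1.6000
U-turn: (39 − 32)²/32 = 49/32 = 1.5313
Sum = 9.673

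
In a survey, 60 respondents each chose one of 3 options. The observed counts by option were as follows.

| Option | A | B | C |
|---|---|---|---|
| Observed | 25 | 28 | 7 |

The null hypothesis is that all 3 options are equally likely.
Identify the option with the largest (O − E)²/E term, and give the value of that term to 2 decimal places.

Expected count for each of the 3 categories: 60/3 = 20.
A: (25 − 20)²/20 = 25/20 = 1.250
B: (28 − 20)²/20 = 64/20 = 3.200
C: (7 − 20)²/20 = 169/20 = 8.450
The largest term is for C: 8.45.

C, 8.45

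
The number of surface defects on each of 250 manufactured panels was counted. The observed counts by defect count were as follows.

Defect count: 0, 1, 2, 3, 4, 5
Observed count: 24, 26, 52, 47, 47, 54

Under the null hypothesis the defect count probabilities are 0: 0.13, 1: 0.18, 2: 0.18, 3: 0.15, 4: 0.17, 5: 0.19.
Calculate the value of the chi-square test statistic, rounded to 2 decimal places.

15.11

Expected counts E_i = n·p_i: 250×0.13 = 32.5, 250×0.18 = 45, 250×0.18 = 45, 250×0.15 = 37.5, 250×0.17 = 42.5, 250×0.19 = 47.5.
0: (24 − 32.5)²/32.5 = 72.25/32.5 = 2.223
1: (26 − 45)²/45 = 361/45 = 8.022
2: (52 − 45)²/45 = 49/45 = 1.089
3: (47 − 37.5)²/37.5 = 90.25/37.5 = 2.407
4: (47 − 42.5)²/42.5 = 20.25/42.5 = 0.476
5: (54 − 47.5)²/47.5 = 42.25/47.5 = 0.889
Sum = 15.11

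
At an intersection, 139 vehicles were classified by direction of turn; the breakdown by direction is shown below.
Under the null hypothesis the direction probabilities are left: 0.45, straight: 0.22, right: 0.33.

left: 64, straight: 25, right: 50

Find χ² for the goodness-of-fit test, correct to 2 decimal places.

Expected counts E_i = n·p_i: 139×0.45 = 62.55, 139×0.22 = 30.58, 139×0.33 = 45.87.
left: (64 − 62.55)²/62.55 = 2.1025/62.55 = 0.034
straight: (25 − 30.58)²/30.58 = 31.1364/30.58 = 1.018
right: (50 − 45.87)²/45.87 = 17.0569/45.87 = 0.372
Sum = 1.42

1.42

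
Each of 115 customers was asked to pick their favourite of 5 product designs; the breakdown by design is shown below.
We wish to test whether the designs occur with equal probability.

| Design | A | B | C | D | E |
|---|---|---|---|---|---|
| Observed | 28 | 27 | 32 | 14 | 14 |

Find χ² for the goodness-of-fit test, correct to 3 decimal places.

12.348

Under H₀ each category has probability 1/5, so each expected count is 115/5 = 23.
A: (28 − 23)²/23 = 25/23 = 1.0870
B: (27 − 23)²/23 = 16/23 = 0.6957
C: (32 − 23)²/23 = 81/23 = 3.5217
D: (14 − 23)²/23 = 81/23 = 3.5217
E: (14 − 23)²/23 = 81/23 = 3.5217
Sum = 12.348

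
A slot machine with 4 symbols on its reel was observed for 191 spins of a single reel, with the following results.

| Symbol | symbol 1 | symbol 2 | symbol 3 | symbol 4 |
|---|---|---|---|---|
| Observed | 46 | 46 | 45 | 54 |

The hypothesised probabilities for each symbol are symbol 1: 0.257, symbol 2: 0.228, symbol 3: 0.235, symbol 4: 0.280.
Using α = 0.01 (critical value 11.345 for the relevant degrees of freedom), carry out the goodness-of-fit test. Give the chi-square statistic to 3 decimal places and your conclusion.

Expected counts E_i = n·p_i: 191×0.257 = 49.087, 191×0.228 = 43.548, 191×0.235 = 44.885, 191×0.280 = 53.48.
symbol 1: (46 − 49.087)²/49.087 = 9.529569/49.087 = 0.1941
symbol 2: (46 − 43.548)²/43.548 = 6.012304/43.548 = 0.1381
symbol 3: (45 − 44.885)²/44.885 = 0.013225/44.885 = 0.0003
symbol 4: (54 − 53.48)²/53.48 = 0.2704/53.48 = 0.0051
Sum = 0.338
df = 3. Since 0.338 < 11.345, we do not reject H₀.

0.338; do not reject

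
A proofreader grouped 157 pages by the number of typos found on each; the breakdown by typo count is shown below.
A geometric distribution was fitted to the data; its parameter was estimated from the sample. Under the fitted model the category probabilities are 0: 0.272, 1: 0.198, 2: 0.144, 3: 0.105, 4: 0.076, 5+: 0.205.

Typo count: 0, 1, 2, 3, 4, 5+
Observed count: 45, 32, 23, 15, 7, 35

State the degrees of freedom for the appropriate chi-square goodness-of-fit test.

4

There are k = 6 categories and 1 parameter estimated from the data, so df = 6 − 1 − 1 = 4.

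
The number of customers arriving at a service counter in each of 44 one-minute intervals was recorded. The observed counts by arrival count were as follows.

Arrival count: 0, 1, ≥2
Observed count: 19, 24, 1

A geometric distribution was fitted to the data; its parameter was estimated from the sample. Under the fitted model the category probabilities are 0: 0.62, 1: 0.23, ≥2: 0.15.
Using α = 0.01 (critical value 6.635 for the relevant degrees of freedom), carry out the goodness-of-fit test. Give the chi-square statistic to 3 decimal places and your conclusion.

26.302; reject

Expected counts E_i = n·p_i: 44×0.62 = 27.28, 44×0.23 = 10.12, 44×0.15 = 6.6.
0: (19 − 27.28)²/27.28 = 68.5584/27.28 = 2.5131
1: (24 − 10.12)²/10.12 = 192.6544/10.12 = 19.0370
≥2: (1 − 6.6)²/6.6 = 31.36/6.6 = 4.7515
Sum = 26.302
df = 1. Since 26.302 > 6.635, we reject H₀.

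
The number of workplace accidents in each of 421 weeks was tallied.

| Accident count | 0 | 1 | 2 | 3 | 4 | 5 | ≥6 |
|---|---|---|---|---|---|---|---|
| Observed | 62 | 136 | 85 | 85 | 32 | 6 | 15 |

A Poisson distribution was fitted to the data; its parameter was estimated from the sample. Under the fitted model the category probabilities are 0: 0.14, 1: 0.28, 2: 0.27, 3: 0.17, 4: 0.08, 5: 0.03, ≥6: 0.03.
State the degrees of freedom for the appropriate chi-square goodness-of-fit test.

There are k = 7 categories and 1 parameter estimated from the data, so df = 7 − 1 − 1 = 5.

5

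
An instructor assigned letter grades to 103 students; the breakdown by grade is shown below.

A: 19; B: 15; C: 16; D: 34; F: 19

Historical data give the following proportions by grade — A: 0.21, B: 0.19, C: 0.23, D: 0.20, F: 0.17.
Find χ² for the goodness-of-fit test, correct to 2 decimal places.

Expected counts E_i = n·p_i: 103×0.21 = 21.63, 103×0.19 = 19.57, 103×0.23 = 23.69, 103×0.20 = 20.6, 103×0.17 = 17.51.
A: (19 − 21.63)²/21.63 = 6.9169/21.63 = 0.320
B: (15 − 19.57)²/19.57 = 20.8849/19.57 = 1.067
C: (16 − 23.69)²/23.69 = 59.1361/23.69 = 2.496
D: (34 − 20.6)²/20.6 = 179.56/20.6 = 8.717
F: (19 − 17.51)²/17.51 = 2.2201/17.51 = 0.127
Sum = 12.73

12.73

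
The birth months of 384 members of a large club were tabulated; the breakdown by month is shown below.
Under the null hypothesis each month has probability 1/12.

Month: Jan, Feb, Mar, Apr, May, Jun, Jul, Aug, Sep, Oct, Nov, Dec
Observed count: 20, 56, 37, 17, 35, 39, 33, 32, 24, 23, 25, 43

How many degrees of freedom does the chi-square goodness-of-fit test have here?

11

There are k = 12 categories and no parameters were estimated from the data, so df = 12 − 1 = 11.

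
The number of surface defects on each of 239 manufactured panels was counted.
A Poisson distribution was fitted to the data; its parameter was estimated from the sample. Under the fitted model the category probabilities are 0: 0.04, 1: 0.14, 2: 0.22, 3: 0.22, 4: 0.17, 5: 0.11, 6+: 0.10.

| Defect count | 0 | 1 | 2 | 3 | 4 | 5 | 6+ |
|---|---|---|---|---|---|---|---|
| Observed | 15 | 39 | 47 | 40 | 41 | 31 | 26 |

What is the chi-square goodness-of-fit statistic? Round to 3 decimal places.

Expected counts E_i = n·p_i: 239×0.04 = 9.56, 239×0.14 = 33.46, 239×0.22 = 52.58, 239×0.22 = 52.58, 239×0.17 = 40.63, 239×0.11 = 26.29, 239×0.10 = 23.9.
cat         O        E   (O−E)²/E
0          15     9.56     3.0956
1          39    33.46     0.9173
2          47    52.58     0.5922
3          40    52.58     3.0098
4          41    40.63     0.0034
5          31    26.29     0.8438
6+         26     23.9     0.1845
Sum = 8.647

8.647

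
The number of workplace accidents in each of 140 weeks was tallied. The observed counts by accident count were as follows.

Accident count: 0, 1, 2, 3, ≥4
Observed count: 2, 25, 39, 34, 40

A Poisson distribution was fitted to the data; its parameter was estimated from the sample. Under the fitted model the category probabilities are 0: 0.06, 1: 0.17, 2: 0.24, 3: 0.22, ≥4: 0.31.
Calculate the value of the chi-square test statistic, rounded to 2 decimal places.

6.40

Expected counts E_i = n·p_i: 140×0.06 = 8.4, 140×0.17 = 23.8, 140×0.24 = 33.6, 140×0.22 = 30.8, 140×0.31 = 43.4.
cat         O        E   (O−E)²/E
0           2      8.4      4.876
1          25     23.8      0.061
2          39     33.6      0.868
3          34     30.8      0.332
≥4         40     43.4      0.266
Sum = 6.40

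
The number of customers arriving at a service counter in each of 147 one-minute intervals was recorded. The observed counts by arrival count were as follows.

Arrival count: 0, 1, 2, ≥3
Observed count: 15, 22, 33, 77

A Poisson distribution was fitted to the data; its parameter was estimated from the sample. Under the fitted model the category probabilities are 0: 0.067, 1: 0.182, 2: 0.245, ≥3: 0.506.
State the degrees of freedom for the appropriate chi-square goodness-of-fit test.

2

There are k = 4 categories and 1 parameter estimated from the data, so df = 4 − 1 − 1 = 2.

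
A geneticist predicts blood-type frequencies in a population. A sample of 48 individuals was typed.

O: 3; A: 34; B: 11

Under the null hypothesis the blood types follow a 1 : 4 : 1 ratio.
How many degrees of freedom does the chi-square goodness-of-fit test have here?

2

There are k = 3 categories and no parameters were estimated from the data, so df = 3 − 1 = 2.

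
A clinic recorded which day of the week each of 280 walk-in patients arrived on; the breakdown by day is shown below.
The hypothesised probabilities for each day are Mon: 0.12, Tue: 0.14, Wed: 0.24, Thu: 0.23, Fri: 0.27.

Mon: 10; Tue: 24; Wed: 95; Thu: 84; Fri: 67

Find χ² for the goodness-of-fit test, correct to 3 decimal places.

Expected counts E_i = n·p_i: 280×0.12 = 33.6, 280×0.14 = 39.2, 280×0.24 = 67.2, 280×0.23 = 64.4, 280×0.27 = 75.6.
cat         O        E   (O−E)²/E
Mon        10     33.6    16.5762
Tue        24     39.2     5.8939
Wed        95     67.2    11.5006
Thu        84     64.4     5.9652
Fri        67     75.6     0.9783
Sum = 40.914

40.914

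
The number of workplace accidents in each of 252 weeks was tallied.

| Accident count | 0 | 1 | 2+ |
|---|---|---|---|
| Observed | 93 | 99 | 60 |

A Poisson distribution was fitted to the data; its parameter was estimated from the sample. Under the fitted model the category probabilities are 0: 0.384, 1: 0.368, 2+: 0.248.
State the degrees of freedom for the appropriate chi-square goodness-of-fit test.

There are k = 3 categories and 1 parameter estimated from the data, so df = 3 − 1 − 1 = 1.

1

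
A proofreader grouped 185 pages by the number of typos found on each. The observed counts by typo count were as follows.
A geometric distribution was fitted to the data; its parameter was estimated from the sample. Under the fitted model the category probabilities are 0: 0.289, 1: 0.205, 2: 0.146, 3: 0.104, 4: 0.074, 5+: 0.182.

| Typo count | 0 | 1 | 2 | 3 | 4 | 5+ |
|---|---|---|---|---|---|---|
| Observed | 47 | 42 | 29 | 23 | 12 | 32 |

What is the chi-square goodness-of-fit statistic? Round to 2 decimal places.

Expected counts E_i = n·p_i: 185×0.289 = 53.465, 185×0.205 = 37.925, 185×0.146 = 27.01, 185×0.104 = 19.24, 185×0.074 = 13.69, 185×0.182 = 33.67.
0: (47 − 53.465)²/53.465 = 41.796225/53.465 = 0.782
1: (42 − 37.925)²/37.925 = 16.605625/37.925 = 0.438
2: (29 − 27.01)²/27.01 = 3.9601/27.01 = 0.147
3: (23 − 19.24)²/19.24 = 14.1376/19.24 = 0.735
4: (12 − 13.69)²/13.69 = 2.8561/13.69 = 0.209
5+: (32 − 33.67)²/33.67 = 2.7889/33.67 = 0.083
Sum = 2.39

2.39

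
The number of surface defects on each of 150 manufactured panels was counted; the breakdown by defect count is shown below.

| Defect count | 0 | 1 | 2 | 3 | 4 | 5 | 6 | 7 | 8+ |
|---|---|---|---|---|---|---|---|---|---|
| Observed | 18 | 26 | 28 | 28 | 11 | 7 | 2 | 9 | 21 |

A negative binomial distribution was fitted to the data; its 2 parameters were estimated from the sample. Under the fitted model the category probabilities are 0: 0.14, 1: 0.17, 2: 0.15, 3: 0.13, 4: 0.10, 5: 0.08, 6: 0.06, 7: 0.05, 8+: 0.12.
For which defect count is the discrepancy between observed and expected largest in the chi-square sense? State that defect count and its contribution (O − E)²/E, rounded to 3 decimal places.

Expected counts E_i = n·p_i: 150×0.14 = 21, 150×0.17 = 25.5, 150×0.15 = 22.5, 150×0.13 = 19.5, 150×0.10 = 15, 150×0.08 = 12, 150×0.06 = 9, 150×0.05 = 7.5, 150×0.12 = 18.
0: (18 − 21)²/21 = 9/21 = 0.4286
1: (26 − 25.5)²/25.5 = 0.25/25.5 = 0.0098
2: (28 − 22.5)²/22.5 = 30.25/22.5 = 1.3444
3: (28 − 19.5)²/19.5 = 72.25/19.5 = 3.7051
4: (11 − 15)²/15 = 16/15 = 1.0667
5: (7 − 12)²/12 = 25/12 = 2.0833
6: (2 − 9)²/9 = 49/9 = 5.4444
7: (9 − 7.5)²/7.5 = 2.25/7.5 = 0.3000
8+: (21 − 18)²/18 = 9/18 = 0.5000
The largest term is for 6: 5.444.

6, 5.444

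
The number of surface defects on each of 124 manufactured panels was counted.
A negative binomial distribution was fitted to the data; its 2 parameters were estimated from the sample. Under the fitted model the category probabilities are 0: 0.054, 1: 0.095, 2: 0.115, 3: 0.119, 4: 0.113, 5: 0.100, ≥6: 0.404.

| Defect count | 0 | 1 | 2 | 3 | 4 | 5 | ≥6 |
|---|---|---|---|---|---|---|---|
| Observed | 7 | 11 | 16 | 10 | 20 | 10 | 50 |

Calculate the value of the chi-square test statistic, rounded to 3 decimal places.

4.834

Expected counts E_i = n·p_i: 124×0.054 = 6.696, 124×0.095 = 11.78, 124×0.115 = 14.26, 124×0.119 = 14.756, 124×0.113 = 14.012, 124×0.100 = 12.4, 124×0.404 = 50.096.
0: (7 − 6.696)²/6.696 = 0.092416/6.696 = 0.0138
1: (11 − 11.78)²/11.78 = 0.6084/11.78 = 0.0516
2: (16 − 14.26)²/14.26 = 3.0276/14.26 = 0.2123
3: (10 − 14.756)²/14.756 = 22.619536/14.756 = 1.5329
4: (20 − 14.012)²/14.012 = 35.856144/14.012 = 2.5590
5: (10 − 12.4)²/12.4 = 5.76/12.4 = 0.4645
≥6: (50 − 50.096)²/50.096 = 0.009216/50.096 = 0.0002
Sum = 4.834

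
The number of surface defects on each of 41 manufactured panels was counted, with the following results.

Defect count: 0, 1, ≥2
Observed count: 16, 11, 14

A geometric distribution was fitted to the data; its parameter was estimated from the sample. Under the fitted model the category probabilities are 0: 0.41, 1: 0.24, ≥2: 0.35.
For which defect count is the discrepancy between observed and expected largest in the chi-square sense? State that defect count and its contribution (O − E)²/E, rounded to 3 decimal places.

1, 0.137

Expected counts E_i = n·p_i: 41×0.41 = 16.81, 41×0.24 = 9.84, 41×0.35 = 14.35.
0: (16 − 16.81)²/16.81 = 0.6561/16.81 = 0.0390
1: (11 − 9.84)²/9.84 = 1.3456/9.84 = 0.1367
≥2: (14 − 14.35)²/14.35 = 0.1225/14.35 = 0.0085
The largest term is for 1: 0.137.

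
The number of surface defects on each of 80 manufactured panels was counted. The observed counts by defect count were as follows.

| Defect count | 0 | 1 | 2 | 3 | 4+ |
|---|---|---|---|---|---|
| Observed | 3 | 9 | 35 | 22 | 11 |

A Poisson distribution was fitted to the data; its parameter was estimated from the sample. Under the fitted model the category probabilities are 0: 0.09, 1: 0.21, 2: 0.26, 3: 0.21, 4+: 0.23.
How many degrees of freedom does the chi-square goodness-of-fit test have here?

3

There are k = 5 categories and 1 parameter estimated from the data, so df = 5 − 1 − 1 = 3.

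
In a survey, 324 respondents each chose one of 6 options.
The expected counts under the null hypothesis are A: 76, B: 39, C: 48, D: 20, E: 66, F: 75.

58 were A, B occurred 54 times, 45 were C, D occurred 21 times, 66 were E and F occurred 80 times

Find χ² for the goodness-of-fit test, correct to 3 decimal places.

10.603

A: (58 − 76)²/76 = 324/76 = 4.2632
B: (54 − 39)²/39 = 225/39 = 5.7692
C: (45 − 48)²/48 = 9/48 = 0.1875
D: (21 − 20)²/20 = 1/20 = 0.0500
E: (66 − 66)²/66 = 0/66 = 0.0000
F: (80 − 75)²/75 = 25/75 = 0.3333
Sum = 10.603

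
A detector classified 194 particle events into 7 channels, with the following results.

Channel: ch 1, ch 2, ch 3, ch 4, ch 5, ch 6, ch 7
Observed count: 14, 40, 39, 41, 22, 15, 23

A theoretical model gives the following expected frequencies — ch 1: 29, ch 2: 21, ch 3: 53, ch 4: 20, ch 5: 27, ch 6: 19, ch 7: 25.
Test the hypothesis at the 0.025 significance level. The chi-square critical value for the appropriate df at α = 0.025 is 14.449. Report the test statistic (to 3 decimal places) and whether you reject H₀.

52.625; reject

χ² = (14−29)²/29 + (40−21)²/21 + (39−53)²/53 + (41−20)²/20 + (22−27)²/27 + (15−19)²/19 + (23−25)²/25
   = 7.7586 + 17.1905 + 3.6981 + 22.0500 + 0.9259 + 0.8421 + 0.1600
Sum = 52.625
df = 6. Since 52.625 > 14.449, we reject H₀.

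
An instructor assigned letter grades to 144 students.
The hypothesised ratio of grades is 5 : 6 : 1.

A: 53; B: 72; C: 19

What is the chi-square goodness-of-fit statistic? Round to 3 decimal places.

Ratio total = 12. Expected counts: 144×5/12 = 60, 144×6/12 = 72, 144×1/12 = 12.
A: (53 − 60)²/60 = 49/60 = 0.8167
B: (72 − 72)²/72 = 0/72 = 0.0000
C: (19 − 12)²/12 = 49/12 = 4.0833
Sum = 4.900

4.900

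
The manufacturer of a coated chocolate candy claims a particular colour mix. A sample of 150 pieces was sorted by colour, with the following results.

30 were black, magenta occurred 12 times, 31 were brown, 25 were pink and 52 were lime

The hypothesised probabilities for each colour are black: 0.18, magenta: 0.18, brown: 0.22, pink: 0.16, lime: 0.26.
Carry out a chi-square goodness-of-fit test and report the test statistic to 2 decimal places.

13.16

Expected counts E_i = n·p_i: 150×0.18 = 27, 150×0.18 = 27, 150×0.22 = 33, 150×0.16 = 24, 150×0.26 = 39.
cat          O        E   (O−E)²/E
black       30       27      0.333
magenta     12       27      8.333
brown       31       33      0.121
pink        25       24      0.042
lime        52       39      4.333
Sum = 13.16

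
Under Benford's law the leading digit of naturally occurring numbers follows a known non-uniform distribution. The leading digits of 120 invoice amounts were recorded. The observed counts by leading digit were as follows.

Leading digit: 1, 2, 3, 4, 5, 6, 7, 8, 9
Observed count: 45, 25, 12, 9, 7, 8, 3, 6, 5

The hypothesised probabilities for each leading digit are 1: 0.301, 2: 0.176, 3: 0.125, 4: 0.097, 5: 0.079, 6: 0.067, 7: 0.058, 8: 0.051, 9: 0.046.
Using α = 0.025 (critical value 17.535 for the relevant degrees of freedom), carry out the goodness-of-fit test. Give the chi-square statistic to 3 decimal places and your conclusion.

Expected counts E_i = n·p_i: 120×0.301 = 36.12, 120×0.176 = 21.12, 120×0.125 = 15, 120×0.097 = 11.64, 120×0.079 = 9.48, 120×0.067 = 8.04, 120×0.058 = 6.96, 120×0.051 = 6.12, 120×0.046 = 5.52.
1: (45 − 36.12)²/36.12 = 78.8544/36.12 = 2.1831
2: (25 − 21.12)²/21.12 = 15.0544/21.12 = 0.7128
3: (12 − 15)²/15 = 9/15 = 0.6000
4: (9 − 11.64)²/11.64 = 6.9696/11.64 = 0.5988
5: (7 − 9.48)²/9.48 = 6.1504/9.48 = 0.6488
6: (8 − 8.04)²/8.04 = 0.0016/8.04 = 0.0002
7: (3 − 6.96)²/6.96 = 15.6816/6.96 = 2.2531
8: (6 − 6.12)²/6.12 = 0.0144/6.12 = 0.0024
9: (5 − 5.52)²/5.52 = 0.2704/5.52 = 0.0490
Sum = 7.048
df = 8. Since 7.048 < 17.535, we do not reject H₀.

7.048; do not reject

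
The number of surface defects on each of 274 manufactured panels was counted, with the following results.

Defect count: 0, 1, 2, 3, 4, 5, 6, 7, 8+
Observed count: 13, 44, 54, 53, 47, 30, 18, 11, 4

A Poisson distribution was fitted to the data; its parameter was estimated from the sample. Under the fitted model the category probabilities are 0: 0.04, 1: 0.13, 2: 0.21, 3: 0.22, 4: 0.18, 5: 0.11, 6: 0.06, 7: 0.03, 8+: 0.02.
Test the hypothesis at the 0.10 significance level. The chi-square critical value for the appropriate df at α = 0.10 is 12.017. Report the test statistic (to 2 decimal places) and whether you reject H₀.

Expected counts E_i = n·p_i: 274×0.04 = 10.96, 274×0.13 = 35.62, 274×0.21 = 57.54, 274×0.22 = 60.28, 274×0.18 = 49.32, 274×0.11 = 30.14, 274×0.06 = 16.44, 274×0.03 = 8.22, 274×0.02 = 5.48.
cat         O        E   (O−E)²/E
0          13    10.96      0.380
1          44    35.62      1.971
2          54    57.54      0.218
3          53    60.28      0.879
4          47    49.32      0.109
5          30    30.14      0.001
6          18    16.44      0.148
7          11     8.22      0.940
8+          4     5.48      0.400
Sum = 5.05
df = 7. Since 5.05 < 12.017, we do not reject H₀.

5.05; do not reject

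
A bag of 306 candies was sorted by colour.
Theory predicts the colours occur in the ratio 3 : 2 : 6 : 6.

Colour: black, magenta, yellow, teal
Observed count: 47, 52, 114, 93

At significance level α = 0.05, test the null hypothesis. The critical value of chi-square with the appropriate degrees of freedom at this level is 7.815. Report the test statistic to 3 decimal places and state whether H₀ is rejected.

10.435; reject

Ratio total = 17. Expected counts: 306×3/17 = 54, 306×2/17 = 36, 306×6/17 = 108, 306×6/17 = 108.
cat          O        E   (O−E)²/E
black       47       54     0.9074
magenta     52       36     7.1111
yellow     114      108     0.3333
teal        93      108     2.0833
Sum = 10.435
df = 3. Since 10.435 > 7.815, we reject H₀.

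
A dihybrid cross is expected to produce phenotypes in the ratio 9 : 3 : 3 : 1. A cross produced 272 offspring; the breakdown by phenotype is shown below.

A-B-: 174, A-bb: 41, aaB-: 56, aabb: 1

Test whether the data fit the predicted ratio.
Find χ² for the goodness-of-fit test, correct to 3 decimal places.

Ratio total = 16. Expected counts: 272×9/16 = 153, 272×3/16 = 51, 272×3/16 = 51, 272×1/16 = 17.
χ² = (174−153)²/153 + (41−51)²/51 + (56−51)²/51 + (1−17)²/17
   = 2.8824 + 1.9608 + 0.4902 + 15.0588
Sum = 20.392

20.392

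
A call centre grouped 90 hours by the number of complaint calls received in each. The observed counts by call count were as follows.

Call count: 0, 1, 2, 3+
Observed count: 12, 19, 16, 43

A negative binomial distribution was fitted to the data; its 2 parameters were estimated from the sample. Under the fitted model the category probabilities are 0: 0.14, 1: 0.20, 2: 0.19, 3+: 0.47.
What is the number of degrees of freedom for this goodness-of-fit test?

There are k = 4 categories and 2 parameters estimated from the data, so df = 4 − 1 − 2 = 1.

1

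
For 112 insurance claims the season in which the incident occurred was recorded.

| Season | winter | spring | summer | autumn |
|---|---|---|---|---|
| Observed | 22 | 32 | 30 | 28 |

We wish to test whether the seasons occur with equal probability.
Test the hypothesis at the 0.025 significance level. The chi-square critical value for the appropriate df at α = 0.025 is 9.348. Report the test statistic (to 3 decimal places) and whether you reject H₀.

Expected count for each of the 4 categories: 112/4 = 28.
χ² = (22−28)²/28 + (32−28)²/28 + (30−28)²/28 + (28−28)²/28
   = 1.2857 + 0.5714 + 0.1429 + 0.0000
Sum = 2.000
df = 3. Since 2.000 < 9.348, we do not reject H₀.

2.000; do not reject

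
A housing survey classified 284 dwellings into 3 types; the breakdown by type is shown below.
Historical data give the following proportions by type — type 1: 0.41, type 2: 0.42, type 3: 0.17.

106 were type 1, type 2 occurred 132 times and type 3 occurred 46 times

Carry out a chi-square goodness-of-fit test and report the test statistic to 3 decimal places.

Expected counts E_i = n·p_i: 284×0.41 = 116.44, 284×0.42 = 119.28, 284×0.17 = 48.28.
cat         O        E   (O−E)²/E
type 1    106   116.44     0.9360
type 2    132   119.28     1.3565
type 3     46    48.28     0.1077
Sum = 2.400

2.400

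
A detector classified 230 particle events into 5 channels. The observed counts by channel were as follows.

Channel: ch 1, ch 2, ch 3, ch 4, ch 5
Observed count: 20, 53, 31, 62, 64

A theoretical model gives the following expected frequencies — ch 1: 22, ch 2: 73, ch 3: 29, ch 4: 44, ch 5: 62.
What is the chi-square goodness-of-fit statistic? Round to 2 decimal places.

ch 1: (20 − 22)²/22 = 4/22 = 0.182
ch 2: (53 − 73)²/73 = 400/73 = 5.479
ch 3: (31 − 29)²/29 = 4/29 = 0.138
ch 4: (62 − 44)²/44 = 324/44 = 7.364
ch 5: (64 − 62)²/62 = 4/62 = 0.065
Sum = 13.23

13.23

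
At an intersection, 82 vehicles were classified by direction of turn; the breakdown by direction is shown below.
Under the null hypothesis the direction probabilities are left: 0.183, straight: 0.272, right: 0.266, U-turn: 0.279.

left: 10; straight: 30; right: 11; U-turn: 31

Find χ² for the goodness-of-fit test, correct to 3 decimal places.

12.568

Expected counts E_i = n·p_i: 82×0.183 = 15.006, 82×0.272 = 22.304, 82×0.266 = 21.812, 82×0.279 = 22.878.
χ² = (10−15.006)²/15.006 + (30−22.304)²/22.304 + (11−21.812)²/21.812 + (31−22.878)²/22.878
   = 1.6700 + 2.6555 + 5.3594 + 2.8834
Sum = 12.568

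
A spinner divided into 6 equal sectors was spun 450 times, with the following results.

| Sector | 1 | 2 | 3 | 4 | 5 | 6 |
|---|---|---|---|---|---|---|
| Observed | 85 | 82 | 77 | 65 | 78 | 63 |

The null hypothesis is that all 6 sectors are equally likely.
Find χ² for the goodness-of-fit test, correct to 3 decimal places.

Expected count for each of the 6 categories: 450/6 = 75.
cat         O        E   (O−E)²/E
1          85       75     1.3333
2          82       75     0.6533
3          77       75     0.0533
4          65       75     1.3333
5          78       75     0.1200
6          63       75     1.9200
Sum = 5.413

5.413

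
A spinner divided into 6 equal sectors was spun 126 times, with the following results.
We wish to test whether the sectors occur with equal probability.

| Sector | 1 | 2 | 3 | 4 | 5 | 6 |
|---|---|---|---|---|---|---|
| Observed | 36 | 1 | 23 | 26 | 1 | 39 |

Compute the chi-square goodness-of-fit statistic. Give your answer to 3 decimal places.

Expected count for each of the 6 categories: 126/6 = 21.
χ² = (36−21)²/21 + (1−21)²/21 + (23−21)²/21 + (26−21)²/21 + (1−21)²/21 + (39−21)²/21
   = 10.7143 + 19.0476 + 0.1905 + 1.1905 + 19.0476 + 15.4286
Sum = 65.619

65.619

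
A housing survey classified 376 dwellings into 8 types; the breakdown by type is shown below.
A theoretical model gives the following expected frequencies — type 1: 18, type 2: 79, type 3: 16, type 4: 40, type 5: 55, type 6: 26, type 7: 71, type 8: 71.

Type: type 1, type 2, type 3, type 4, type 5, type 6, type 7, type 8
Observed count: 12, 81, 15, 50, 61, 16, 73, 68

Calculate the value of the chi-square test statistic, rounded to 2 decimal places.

9.30

χ² = (12−18)²/18 + (81−79)²/79 + (15−16)²/16 + (50−40)²/40 + (61−55)²/55 + (16−26)²/26 + (73−71)²/71 + (68−71)²/71
   = 2.000 + 0.051 + 0.063 + 2.500 + 0.655 + 3.846 + 0.056 + 0.127
Sum = 9.30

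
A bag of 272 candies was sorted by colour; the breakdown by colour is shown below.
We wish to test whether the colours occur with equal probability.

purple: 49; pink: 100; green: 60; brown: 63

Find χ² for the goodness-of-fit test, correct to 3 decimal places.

Expected count for each of the 4 categories: 272/4 = 68.
χ² = (49−68)²/68 + (100−68)²/68 + (60−68)²/68 + (63−68)²/68
   = 5.3088 + 15.0588 + 0.9412 + 0.3676
Sum = 21.676

21.676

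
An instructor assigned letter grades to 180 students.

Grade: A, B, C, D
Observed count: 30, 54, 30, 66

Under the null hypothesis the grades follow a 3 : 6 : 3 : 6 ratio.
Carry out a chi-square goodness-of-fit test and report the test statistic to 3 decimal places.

1.200

Ratio total = 18. Expected counts: 180×3/18 = 30, 180×6/18 = 60, 180×3/18 = 30, 180×6/18 = 60.
χ² = (30−30)²/30 + (54−60)²/60 + (30−30)²/30 + (66−60)²/60
   = 0.0000 + 0.6000 + 0.0000 + 0.6000
Sum = 1.200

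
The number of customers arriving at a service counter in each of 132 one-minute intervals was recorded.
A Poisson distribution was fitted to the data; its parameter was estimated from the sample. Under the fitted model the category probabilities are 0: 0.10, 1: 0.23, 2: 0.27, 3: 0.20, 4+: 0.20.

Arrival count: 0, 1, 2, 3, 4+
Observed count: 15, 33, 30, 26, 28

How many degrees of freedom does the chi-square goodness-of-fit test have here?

There are k = 5 categories and 1 parameter estimated from the data, so df = 5 − 1 − 1 = 3.

3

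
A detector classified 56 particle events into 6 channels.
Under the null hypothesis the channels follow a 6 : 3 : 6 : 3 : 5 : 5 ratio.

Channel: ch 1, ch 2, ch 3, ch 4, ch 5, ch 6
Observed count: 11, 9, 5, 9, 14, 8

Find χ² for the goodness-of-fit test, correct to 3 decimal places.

Ratio total = 28. Expected counts: 56×6/28 = 12, 56×3/28 = 6, 56×6/28 = 12, 56×3/28 = 6, 56×5/28 = 10, 56×5/28 = 10.
cat         O        E   (O−E)²/E
ch 1       11       12     0.0833
ch 2        9        6     1.5000
ch 3        5       12     4.0833
ch 4        9        6     1.5000
ch 5       14       10     1.6000
ch 6        8       10     0.4000
Sum = 9.167

9.167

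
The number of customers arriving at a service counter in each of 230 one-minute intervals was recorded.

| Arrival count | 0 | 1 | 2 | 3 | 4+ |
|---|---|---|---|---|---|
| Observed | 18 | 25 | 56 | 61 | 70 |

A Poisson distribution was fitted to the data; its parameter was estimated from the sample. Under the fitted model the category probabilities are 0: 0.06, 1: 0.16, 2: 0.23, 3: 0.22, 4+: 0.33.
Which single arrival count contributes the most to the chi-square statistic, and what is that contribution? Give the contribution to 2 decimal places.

1, 3.78

Expected counts E_i = n·p_i: 230×0.06 = 13.8, 230×0.16 = 36.8, 230×0.23 = 52.9, 230×0.22 = 50.6, 230×0.33 = 75.9.
cat         O        E   (O−E)²/E
0          18     13.8      1.278
1          25     36.8      3.784
2          56     52.9      0.182
3          61     50.6      2.138
4+         70     75.9      0.459
The largest term is for 1: 3.78.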